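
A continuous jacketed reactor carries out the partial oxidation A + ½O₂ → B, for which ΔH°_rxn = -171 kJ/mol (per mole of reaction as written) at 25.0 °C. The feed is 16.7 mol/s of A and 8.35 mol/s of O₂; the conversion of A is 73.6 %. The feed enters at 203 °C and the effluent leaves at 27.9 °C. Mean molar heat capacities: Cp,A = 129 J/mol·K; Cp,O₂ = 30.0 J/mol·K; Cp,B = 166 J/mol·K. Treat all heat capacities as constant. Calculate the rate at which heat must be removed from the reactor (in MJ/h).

Extent of reaction ξ = 0.736 × 16.7 = 12.291 mol/s
Reaction term: ξ·ΔH°_rxn = 12.291 × -171 = -2101.8 kJ/s
Sensible, feed 203→25 °C: -428.05 kJ/s
Outlet flows (mol/s): A 4.4088, O₂ 2.2044, B 12.291
Sensible, products 25→27.9 °C: 7.7581 kJ/s
Q = ΔH = -2522.1 kJ/s = -2522.1 kW
Heat removed = 9079.5 MJ/h

Q_out = 9080 MJ/h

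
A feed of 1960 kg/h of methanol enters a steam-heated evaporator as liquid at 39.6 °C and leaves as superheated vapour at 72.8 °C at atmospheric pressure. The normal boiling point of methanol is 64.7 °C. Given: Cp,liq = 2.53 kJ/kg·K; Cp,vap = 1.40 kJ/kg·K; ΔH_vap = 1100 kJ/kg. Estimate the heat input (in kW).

liquid 39.6→64.7 °C: 63.503 kJ/kg
vaporisation at 64.7 °C: 1100 kJ/kg
vapour 64.7→72.8 °C: 11.34 kJ/kg
Δh = 63.503 + 1100 + 11.34 = 1174.8 kJ/kg
Q = ṁ·Δh = 1960 kg/h × 1174.8 kJ/kg = 2.3027e+06 kJ/h
|Q| = 639.64 kW

Q = 640 kW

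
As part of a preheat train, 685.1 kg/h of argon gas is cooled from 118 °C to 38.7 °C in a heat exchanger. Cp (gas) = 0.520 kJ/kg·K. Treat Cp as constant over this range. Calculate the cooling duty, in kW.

Q_c = 7.85 kW

Q = ṁ·Cp·ΔT = 685.1 × 0.520 × (38.7 − 118) = -28251 kJ/h
Converting: 28251 / 3600 s = 7.8474 kW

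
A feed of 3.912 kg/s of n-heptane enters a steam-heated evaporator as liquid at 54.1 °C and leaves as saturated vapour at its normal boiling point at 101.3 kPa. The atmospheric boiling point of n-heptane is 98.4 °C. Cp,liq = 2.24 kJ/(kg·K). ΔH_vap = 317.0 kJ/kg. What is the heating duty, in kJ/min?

liquid 54.1→98.4 °C: 99.232 kJ/kg
vaporisation at 98.4 °C: 317 kJ/kg
Δh = 99.232 + 317 = 416.23 kJ/kg
Q = ṁ·Δh = 3.912 kg/s × 416.23 kJ/kg = 1628.3 kJ/s
|Q| = 1628.3 kW = 97698 kJ/min

Q = 97700 kJ/min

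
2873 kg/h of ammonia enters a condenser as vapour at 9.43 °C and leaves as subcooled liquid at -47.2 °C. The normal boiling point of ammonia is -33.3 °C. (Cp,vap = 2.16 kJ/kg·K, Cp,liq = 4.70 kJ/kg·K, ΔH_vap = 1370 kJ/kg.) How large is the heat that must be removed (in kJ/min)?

vapour 9.43→-33.3 °C: -92.297 kJ/kg
condensation at -33.3 °C: -1370 kJ/kg
liquid -33.3→-47.2 °C: -65.33 kJ/kg
Δh = -92.297 + -1370 + -65.33 = -1527.6 kJ/kg
Q = ṁ·Δh = 2873 kg/h × -1527.6 kJ/kg = -4.3889e+06 kJ/h
|Q| = 1219.1 kW = 73148 kJ/min

Q_c = 73100 kJ/min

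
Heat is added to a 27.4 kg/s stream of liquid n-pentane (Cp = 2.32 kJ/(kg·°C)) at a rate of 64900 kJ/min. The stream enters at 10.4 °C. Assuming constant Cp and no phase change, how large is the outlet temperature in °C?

Q = 64900 kJ/min = 1081.7 kJ/s
ΔT = Q/(ṁ·Cp) = 1081.7/(27.4×2.32) = 17.016 K
T_out = 10.4 + 17.016 = 27.416 °C

T_out = 27.4 °C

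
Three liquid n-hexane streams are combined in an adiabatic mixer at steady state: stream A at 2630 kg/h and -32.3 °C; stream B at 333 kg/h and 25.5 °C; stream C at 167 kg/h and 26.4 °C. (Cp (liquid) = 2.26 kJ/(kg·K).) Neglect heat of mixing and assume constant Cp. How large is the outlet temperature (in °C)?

T_out = -23.0 °C

Energy balance with Q = 0: Σ ṁᵢCp,ᵢ(T_out − Tᵢ) = 0
T_out = Σ ṁᵢCp,ᵢTᵢ / Σ ṁᵢCp,ᵢ
      = -162830 / 7073.8 = -23.019 °C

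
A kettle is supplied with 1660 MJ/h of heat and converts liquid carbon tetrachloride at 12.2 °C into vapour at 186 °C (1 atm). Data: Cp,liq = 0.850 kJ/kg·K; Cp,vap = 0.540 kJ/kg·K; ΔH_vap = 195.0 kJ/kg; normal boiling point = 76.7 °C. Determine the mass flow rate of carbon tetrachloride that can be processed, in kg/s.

Δh = 0.850×(76.7−12.2) + 195.0 + 0.540×(186−76.7) = 308.85 kJ/kg
Q = 1660 MJ/h = 461.11 kJ/s = 461.11 kJ/s
ṁ = Q/Δh = 461.11 / 308.85 = 1.493 kg/s

ṁ = 1.49 kg/s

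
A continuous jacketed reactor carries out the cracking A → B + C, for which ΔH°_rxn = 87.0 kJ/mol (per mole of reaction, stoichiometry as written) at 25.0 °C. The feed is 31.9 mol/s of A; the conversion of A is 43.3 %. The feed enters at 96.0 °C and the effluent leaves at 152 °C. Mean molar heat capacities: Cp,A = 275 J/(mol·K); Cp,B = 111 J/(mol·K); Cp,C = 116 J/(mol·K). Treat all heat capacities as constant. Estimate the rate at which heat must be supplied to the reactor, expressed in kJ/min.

Extent of reaction ξ = 0.433 × 31.9 = 13.813 mol/s
Reaction term: ξ·ΔH°_rxn = 13.813 × 87.0 = 1201.7 kJ/s
Sensible, feed 96.0→25 °C: -622.85 kJ/s
Outlet flows (mol/s): A 18.087, B 13.813, C 13.813
Sensible, products 25→152 °C: 1029.9 kJ/s
Q = ΔH = 1608.8 kJ/s = 1608.8 kW
Heat supplied = 96526 kJ/min

Q_in = 96500 kJ/min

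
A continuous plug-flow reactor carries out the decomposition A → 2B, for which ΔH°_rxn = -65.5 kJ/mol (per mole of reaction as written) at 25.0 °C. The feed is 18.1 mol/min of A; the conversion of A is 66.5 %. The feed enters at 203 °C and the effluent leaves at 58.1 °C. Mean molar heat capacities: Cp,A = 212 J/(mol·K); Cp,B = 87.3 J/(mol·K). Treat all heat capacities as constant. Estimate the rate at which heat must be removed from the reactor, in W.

Q_out = 22700 W

Extent of reaction ξ = 0.665 × 18.1 = 12.037 mol/min
Reaction term: ξ·ΔH°_rxn = 12.037 × -65.5 = -788.39 kJ/min
Sensible, feed 203→25 °C: -683.02 kJ/min
Outlet flows (mol/min): A 6.0635, B 24.073
Sensible, products 25→58.1 °C: 112.11 kJ/min
Q = ΔH = -1359.3 kJ/min = -22.655 kW
Heat removed = 22655 W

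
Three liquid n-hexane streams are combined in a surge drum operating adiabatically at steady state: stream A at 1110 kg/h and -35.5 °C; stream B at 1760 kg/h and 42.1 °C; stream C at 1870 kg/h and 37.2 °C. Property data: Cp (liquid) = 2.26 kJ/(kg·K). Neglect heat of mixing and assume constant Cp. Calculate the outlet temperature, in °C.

T_out = 22.0 °C

No heat crosses the boundary, so H_out = H_in.
T_out = Σ ṁᵢCp,ᵢTᵢ / Σ ṁᵢCp,ᵢ
      = 235620 / 10712 = 21.995 °C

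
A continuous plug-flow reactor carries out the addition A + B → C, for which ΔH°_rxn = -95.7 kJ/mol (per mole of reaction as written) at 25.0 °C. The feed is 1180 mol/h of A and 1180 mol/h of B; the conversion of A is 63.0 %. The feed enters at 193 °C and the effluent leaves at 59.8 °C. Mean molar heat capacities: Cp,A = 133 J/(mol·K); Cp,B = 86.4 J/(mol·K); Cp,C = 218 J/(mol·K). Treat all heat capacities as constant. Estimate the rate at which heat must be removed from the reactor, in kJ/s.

Extent of reaction ξ = 0.630 × 1180 = 743.4 mol/h
Reaction term: ξ·ΔH°_rxn = 743.4 × -95.7 = -71143 kJ/h
Sensible, feed 193→25 °C: -43494 kJ/h
Outlet flows (mol/h): A 436.6, B 436.6, C 743.4
Sensible, products 25→59.8 °C: 8973.2 kJ/h
Q = ΔH = -105660 kJ/h = -29.351 kW
Heat removed = 29.351 kJ/s

Q_out = 29.4 kJ/s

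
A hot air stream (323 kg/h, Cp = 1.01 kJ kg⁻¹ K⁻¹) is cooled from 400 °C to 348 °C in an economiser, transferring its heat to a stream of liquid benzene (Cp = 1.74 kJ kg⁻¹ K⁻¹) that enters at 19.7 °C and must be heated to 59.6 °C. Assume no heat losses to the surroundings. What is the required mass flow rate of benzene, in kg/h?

ṁ_c = 244 kg/h

Heat released by hot stream: Q = 323 × 1.01 × (400 − 348) = 16964 kJ/h
Energy balance on cold side (adiabatic exchanger): Q = ṁ_c·Cp_c·(T_c,out − T_c,in)
ṁ_c = 16964 / [1.74 × (59.6 − 19.7)] = 244.35 kg/h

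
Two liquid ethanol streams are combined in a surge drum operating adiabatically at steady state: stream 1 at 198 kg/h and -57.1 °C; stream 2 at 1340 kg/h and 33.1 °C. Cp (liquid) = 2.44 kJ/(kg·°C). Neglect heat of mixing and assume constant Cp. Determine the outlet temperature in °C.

T_out = 21.5 °C

Adiabatic, steady state ⇒ Σ ṁᵢCp,ᵢ(T_out − Tᵢ) = 0
Σ ṁᵢCp,ᵢTᵢ = 198×2.44×-57.1 + 1340×2.44×33.1 = 80638
Σ ṁᵢCp,ᵢ = 198×2.44 + 1340×2.44 = 3752.7
T_out = 80638 / 3752.7 = 21.488 °C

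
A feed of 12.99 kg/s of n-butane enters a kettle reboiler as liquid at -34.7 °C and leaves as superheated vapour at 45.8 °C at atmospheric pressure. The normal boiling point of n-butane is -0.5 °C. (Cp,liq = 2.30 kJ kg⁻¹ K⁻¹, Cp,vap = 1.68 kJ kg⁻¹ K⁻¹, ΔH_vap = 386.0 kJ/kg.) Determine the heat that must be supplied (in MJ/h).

liquid -34.7→-0.5 °C: 78.66 kJ/kg
vaporisation at -0.5 °C: 386 kJ/kg
vapour -0.5→45.8 °C: 77.784 kJ/kg
Δh = 78.66 + 386 + 77.784 = 542.44 kJ/kg
Q = ṁ·Δh = 12.99 kg/s × 542.44 kJ/kg = 7046.3 kJ/s
|Q| = 7046.3 kW = 25367 MJ/h

Q = 25400 MJ/h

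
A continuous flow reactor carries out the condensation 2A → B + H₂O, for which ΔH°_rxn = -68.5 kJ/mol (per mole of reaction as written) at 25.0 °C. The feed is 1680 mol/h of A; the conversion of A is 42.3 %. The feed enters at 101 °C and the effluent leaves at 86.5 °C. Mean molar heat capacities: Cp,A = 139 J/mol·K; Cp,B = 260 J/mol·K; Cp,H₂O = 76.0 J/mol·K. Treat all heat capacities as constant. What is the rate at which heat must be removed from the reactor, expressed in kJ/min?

Extent of reaction ξ = 0.423 × 1680 / 2 = 355.32 mol/h
Reaction term: ξ·ΔH°_rxn = 355.32 × -68.5 = -24339 kJ/h
Sensible, feed 101→25 °C: -17748 kJ/h
Outlet flows (mol/h): A 969.36, B 355.32, H₂O 355.32
Sensible, products 25→86.5 °C: 15629 kJ/h
Q = ΔH = -26458 kJ/h = -7.3495 kW
Heat removed = 440.97 kJ/min

Q_out = 441 kJ/min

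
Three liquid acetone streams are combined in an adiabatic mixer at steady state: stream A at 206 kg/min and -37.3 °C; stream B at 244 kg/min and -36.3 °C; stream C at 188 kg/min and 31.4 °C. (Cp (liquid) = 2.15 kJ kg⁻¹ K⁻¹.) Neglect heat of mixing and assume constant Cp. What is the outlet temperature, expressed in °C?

No heat crosses the boundary, so H_out = H_in.
T_out = Σ ṁᵢCp,ᵢTᵢ / Σ ṁᵢCp,ᵢ
      = -22871 / 1371.7 = -16.674 °C

T_out = -16.7 °C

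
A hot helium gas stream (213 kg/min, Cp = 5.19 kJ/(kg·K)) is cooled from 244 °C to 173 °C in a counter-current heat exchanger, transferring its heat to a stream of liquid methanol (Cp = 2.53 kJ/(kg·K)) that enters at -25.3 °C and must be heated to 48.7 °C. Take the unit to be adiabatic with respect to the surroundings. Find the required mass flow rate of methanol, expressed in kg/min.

ṁ_c = 419 kg/min

Heat released by hot stream: Q = 213 × 5.19 × (244 − 173) = 78488 kJ/min
Energy balance on cold side (adiabatic exchanger): Q = ṁ_c·Cp_c·(T_c,out − T_c,in)
ṁ_c = 78488 / [2.53 × (48.7 − -25.3)] = 419.23 kg/min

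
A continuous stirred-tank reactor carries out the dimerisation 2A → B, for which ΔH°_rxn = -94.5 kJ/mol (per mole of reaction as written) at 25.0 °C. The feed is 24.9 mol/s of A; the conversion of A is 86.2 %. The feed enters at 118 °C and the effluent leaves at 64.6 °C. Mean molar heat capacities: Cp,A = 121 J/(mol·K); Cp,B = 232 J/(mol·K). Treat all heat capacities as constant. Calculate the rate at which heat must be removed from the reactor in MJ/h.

Q_out = 4250 MJ/h

Extent of reaction ξ = 0.862 × 24.9 / 2 = 10.732 mol/s
Reaction term: ξ·ΔH°_rxn = 10.732 × -94.5 = -1014.2 kJ/s
Sensible, feed 118→25 °C: -280.2 kJ/s
Outlet flows (mol/s): A 3.4362, B 10.732
Sensible, products 25→64.6 °C: 115.06 kJ/s
Q = ΔH = -1179.3 kJ/s = -1179.3 kW
Heat removed = 4245.5 MJ/h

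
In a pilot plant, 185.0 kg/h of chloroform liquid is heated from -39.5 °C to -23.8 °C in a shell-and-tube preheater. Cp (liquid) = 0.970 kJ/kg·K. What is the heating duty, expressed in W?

Q = 783 W

Q = ṁ·Cp·ΔT = 185.0 × 0.970 × (-23.8 − -39.5) = 2817.4 kJ/h
Converting: 2817.4 / 3600 s = 0.7826 kW
Heating duty = 782.6 W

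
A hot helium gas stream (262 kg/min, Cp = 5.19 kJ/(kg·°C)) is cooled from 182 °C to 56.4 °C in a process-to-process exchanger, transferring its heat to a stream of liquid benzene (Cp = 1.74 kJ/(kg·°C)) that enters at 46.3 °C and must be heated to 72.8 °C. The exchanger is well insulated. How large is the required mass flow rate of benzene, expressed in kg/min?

ṁ_c = 3700 kg/min

Heat released by hot stream: Q = 262 × 5.19 × (182 − 56.4) = 170790 kJ/min
Energy balance on cold side (adiabatic exchanger): Q = ṁ_c·Cp_c·(T_c,out − T_c,in)
ṁ_c = 170790 / [1.74 × (72.8 − 46.3)] = 3703.9 kg/min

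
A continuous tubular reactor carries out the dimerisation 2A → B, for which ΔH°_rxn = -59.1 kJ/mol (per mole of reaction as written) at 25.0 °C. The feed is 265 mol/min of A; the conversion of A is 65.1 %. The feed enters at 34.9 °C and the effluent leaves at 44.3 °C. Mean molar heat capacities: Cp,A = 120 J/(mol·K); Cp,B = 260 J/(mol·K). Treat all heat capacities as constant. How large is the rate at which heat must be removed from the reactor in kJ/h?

Q_out = 286000 kJ/h

Extent of reaction ξ = 0.651 × 265 / 2 = 86.258 mol/min
Reaction term: ξ·ΔH°_rxn = 86.258 × -59.1 = -5097.8 kJ/min
Sensible, feed 34.9→25 °C: -314.82 kJ/min
Outlet flows (mol/min): A 92.485, B 86.258
Sensible, products 25→44.3 °C: 647.04 kJ/min
Q = ΔH = -4765.6 kJ/min = -79.427 kW
Heat removed = 285940 kJ/h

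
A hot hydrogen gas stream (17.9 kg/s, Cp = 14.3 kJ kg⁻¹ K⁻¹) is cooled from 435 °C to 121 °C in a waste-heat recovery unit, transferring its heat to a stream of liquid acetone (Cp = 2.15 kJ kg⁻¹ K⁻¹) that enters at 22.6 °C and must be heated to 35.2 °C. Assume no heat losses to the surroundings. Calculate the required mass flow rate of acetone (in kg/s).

ṁ_c = 2970 kg/s

Heat released by hot stream: Q = 17.9 × 14.3 × (435 − 121) = 80375 kJ/s
Energy balance on cold side (adiabatic exchanger): Q = ṁ_c·Cp_c·(T_c,out − T_c,in)
ṁ_c = 80375 / [2.15 × (35.2 − 22.6)] = 2966.9 kg/s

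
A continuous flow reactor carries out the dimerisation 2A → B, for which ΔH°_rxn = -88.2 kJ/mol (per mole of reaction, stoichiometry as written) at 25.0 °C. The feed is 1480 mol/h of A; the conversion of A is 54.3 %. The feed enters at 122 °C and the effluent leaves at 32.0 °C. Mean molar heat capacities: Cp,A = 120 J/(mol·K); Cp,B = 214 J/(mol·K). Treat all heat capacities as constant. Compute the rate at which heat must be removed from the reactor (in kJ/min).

Extent of reaction ξ = 0.543 × 1480 / 2 = 401.82 mol/h
Reaction term: ξ·ΔH°_rxn = 401.82 × -88.2 = -35441 kJ/h
Sensible, feed 122→25 °C: -17227 kJ/h
Outlet flows (mol/h): A 676.36, B 401.82
Sensible, products 25→32.0 °C: 1170.1 kJ/h
Q = ΔH = -51498 kJ/h = -14.305 kW
Heat removed = 858.29 kJ/min

Q_out = 858 kJ/min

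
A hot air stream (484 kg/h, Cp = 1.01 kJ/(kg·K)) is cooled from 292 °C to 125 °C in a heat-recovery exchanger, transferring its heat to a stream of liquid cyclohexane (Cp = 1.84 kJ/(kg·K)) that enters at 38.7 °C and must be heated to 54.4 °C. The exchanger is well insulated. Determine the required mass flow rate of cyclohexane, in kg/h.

ṁ_c = 2830 kg/h

Heat released by hot stream: Q = 484 × 1.01 × (292 − 125) = 81636 kJ/h
Energy balance on cold side (adiabatic exchanger): Q = ṁ_c·Cp_c·(T_c,out − T_c,in)
ṁ_c = 81636 / [1.84 × (54.4 − 38.7)] = 2826 kg/h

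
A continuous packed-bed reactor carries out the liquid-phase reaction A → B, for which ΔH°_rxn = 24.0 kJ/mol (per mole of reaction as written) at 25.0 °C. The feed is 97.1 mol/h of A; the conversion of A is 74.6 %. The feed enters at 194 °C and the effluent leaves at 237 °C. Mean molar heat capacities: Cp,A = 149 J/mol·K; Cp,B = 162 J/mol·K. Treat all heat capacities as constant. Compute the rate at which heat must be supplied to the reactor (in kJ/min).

Extent of reaction ξ = 0.746 × 97.1 = 72.437 mol/h
Reaction term: ξ·ΔH°_rxn = 72.437 × 24.0 = 1738.5 kJ/h
Sensible, feed 194→25 °C: -2445.1 kJ/h
Outlet flows (mol/h): A 24.663, B 72.437
Sensible, products 25→237 °C: 3266.8 kJ/h
Q = ΔH = 2560.2 kJ/h = 0.71118 kW
Heat supplied = 42.671 kJ/min

Q_in = 42.7 kJ/min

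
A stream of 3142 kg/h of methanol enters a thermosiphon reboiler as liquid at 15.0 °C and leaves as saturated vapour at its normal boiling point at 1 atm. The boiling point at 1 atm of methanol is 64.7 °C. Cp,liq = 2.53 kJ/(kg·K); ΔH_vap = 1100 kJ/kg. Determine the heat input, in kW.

liquid 15.0→64.7 °C: 125.74 kJ/kg
vaporisation at 64.7 °C: 1100 kJ/kg
Δh = 125.74 + 1100 = 1225.7 kJ/kg
Q = ṁ·Δh = 3142 kg/h × 1225.7 kJ/kg = 3.8513e+06 kJ/h
|Q| = 1069.8 kW

Q = 1070 kW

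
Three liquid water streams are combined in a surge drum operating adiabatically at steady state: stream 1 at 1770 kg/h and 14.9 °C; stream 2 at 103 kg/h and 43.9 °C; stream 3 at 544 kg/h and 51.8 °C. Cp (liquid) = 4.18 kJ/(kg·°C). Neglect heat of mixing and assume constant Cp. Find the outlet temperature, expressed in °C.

T_out = 24.4 °C

Adiabatic, steady state ⇒ Σ ṁᵢCp,ᵢ(T_out − Tᵢ) = 0
T_out = Σ ṁᵢCp,ᵢTᵢ / Σ ṁᵢCp,ᵢ
      = 246930 / 10103 = 24.441 °C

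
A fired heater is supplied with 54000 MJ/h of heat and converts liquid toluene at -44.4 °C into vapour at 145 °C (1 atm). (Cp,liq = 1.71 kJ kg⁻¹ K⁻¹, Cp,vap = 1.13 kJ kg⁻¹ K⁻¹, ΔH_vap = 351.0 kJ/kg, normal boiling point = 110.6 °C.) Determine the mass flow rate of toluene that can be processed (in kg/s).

Δh = 1.71×(110.6−-44.4) + 351.0 + 1.13×(145−110.6) = 654.92 kJ/kg
Q = 54000 MJ/h = 15000 kJ/s = 15000 kJ/s
ṁ = Q/Δh = 15000 / 654.92 = 22.903 kg/s

ṁ = 22.9 kg/s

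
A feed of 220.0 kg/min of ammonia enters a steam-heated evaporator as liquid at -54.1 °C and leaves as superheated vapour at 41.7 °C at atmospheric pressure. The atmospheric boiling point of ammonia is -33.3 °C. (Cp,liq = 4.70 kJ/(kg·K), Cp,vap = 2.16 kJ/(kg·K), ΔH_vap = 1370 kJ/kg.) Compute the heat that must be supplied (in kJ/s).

Q = 5980 kJ/s

liquid -54.1→-33.3 °C: 97.76 kJ/kg
vaporisation at -33.3 °C: 1370 kJ/kg
vapour -33.3→41.7 °C: 162 kJ/kg
Δh = 97.76 + 1370 + 162 = 1629.8 kJ/kg
Q = ṁ·Δh = 220.0 kg/min × 1629.8 kJ/kg = 358550 kJ/min
|Q| = 5975.8 kW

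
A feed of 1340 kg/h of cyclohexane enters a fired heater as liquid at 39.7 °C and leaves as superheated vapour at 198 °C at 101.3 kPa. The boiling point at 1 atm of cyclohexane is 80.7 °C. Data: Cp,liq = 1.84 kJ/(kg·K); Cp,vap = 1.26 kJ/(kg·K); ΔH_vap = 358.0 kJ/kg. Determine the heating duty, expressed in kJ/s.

liquid 39.7→80.7 °C: 75.44 kJ/kg
vaporisation at 80.7 °C: 358 kJ/kg
vapour 80.7→198 °C: 147.8 kJ/kg
Δh = 75.44 + 358 + 147.8 = 581.24 kJ/kg
Q = ṁ·Δh = 1340 kg/h × 581.24 kJ/kg = 778860 kJ/h
|Q| = 216.35 kW

Q = 216 kJ/s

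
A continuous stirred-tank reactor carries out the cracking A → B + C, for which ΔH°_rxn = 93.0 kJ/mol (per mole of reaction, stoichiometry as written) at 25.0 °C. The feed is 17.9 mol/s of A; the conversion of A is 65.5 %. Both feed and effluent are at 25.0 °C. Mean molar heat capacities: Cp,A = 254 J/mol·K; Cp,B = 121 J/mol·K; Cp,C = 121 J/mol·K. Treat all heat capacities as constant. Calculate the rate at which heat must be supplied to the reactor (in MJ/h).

Q_in = 3930 MJ/h

Extent of reaction ξ = 0.655 × 17.9 = 11.724 mol/s
Reaction term: ξ·ΔH°_rxn = 11.724 × 93.0 = 1090.4 kJ/s
Q = ΔH = 1090.4 kJ/s = 1090.4 kW
Heat supplied = 3925.4 MJ/h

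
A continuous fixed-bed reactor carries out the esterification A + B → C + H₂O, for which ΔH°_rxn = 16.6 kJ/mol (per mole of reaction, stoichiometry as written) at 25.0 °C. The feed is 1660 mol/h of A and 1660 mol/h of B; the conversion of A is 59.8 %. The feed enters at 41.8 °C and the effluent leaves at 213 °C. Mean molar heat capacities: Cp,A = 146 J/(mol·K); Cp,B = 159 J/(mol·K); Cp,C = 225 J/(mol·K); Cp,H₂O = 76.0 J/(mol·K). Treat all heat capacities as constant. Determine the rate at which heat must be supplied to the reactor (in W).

Extent of reaction ξ = 0.598 × 1660 = 992.68 mol/h
Reaction term: ξ·ΔH°_rxn = 992.68 × 16.6 = 16478 kJ/h
Sensible, feed 41.8→25 °C: -8505.8 kJ/h
Outlet flows (mol/h): A 667.32, B 667.32, C 992.68, H₂O 992.68
Sensible, products 25→213 °C: 94438 kJ/h
Q = ΔH = 102410 kJ/h = 28.447 kW
Heat supplied = 28447 W

Q_in = 28400 W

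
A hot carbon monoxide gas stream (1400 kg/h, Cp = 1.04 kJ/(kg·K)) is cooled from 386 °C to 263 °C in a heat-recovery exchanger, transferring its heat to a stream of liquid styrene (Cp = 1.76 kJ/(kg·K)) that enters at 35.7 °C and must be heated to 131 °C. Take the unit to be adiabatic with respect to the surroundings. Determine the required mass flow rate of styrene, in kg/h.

Heat released by hot stream: Q = 1400 × 1.04 × (386 − 263) = 179090 kJ/h
Energy balance on cold side (adiabatic exchanger): Q = ṁ_c·Cp_c·(T_c,out − T_c,in)
ṁ_c = 179090 / [1.76 × (131 − 35.7)] = 1067.7 kg/h

ṁ_c = 1070 kg/h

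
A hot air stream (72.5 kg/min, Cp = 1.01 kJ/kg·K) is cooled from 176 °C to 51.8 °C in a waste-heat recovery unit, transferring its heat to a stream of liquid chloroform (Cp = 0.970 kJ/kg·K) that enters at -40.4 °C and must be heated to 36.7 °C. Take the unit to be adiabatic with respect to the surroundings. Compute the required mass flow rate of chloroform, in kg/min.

Heat released by hot stream: Q = 72.5 × 1.01 × (176 − 51.8) = 9094.5 kJ/min
Energy balance on cold side (adiabatic exchanger): Q = ṁ_c·Cp_c·(T_c,out − T_c,in)
ṁ_c = 9094.5 / [0.970 × (36.7 − -40.4)] = 121.61 kg/min

ṁ_c = 122 kg/min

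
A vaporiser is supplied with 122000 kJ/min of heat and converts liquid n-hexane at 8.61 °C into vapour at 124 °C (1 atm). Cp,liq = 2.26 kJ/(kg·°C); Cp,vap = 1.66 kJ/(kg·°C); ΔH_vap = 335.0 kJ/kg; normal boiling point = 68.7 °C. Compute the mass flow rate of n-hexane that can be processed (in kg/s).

ṁ = 3.61 kg/s

Δh = 2.26×(68.7−8.61) + 335.0 + 1.66×(124−68.7) = 562.6 kJ/kg
Q = 122000 kJ/min = 2033.3 kJ/s = 2033.3 kJ/s
ṁ = Q/Δh = 2033.3 / 562.6 = 3.6142 kg/s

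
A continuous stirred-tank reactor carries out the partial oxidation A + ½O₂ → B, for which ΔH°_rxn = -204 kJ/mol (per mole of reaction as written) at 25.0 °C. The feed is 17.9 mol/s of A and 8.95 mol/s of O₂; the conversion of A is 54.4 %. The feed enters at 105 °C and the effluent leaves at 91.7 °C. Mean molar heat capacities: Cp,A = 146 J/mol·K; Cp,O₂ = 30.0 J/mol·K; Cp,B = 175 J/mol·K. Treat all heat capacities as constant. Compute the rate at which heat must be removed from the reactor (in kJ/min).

Q_out = 121000 kJ/min

Extent of reaction ξ = 0.544 × 17.9 = 9.7376 mol/s
Reaction term: ξ·ΔH°_rxn = 9.7376 × -204 = -1986.5 kJ/s
Sensible, feed 105→25 °C: -230.55 kJ/s
Outlet flows (mol/s): A 8.1624, O₂ 4.0812, B 9.7376
Sensible, products 25→91.7 °C: 201.32 kJ/s
Q = ΔH = -2015.7 kJ/s = -2015.7 kW
Heat removed = 120940 kJ/min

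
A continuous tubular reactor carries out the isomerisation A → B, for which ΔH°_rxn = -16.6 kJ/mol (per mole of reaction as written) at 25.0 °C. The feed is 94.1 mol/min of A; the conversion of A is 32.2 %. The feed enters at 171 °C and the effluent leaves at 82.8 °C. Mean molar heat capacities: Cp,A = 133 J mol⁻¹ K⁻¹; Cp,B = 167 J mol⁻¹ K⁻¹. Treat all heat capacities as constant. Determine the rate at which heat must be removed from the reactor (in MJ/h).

Extent of reaction ξ = 0.322 × 94.1 = 30.3 mol/min
Reaction term: ξ·ΔH°_rxn = 30.3 × -16.6 = -502.98 kJ/min
Sensible, feed 171→25 °C: -1827.2 kJ/min
Outlet flows (mol/min): A 63.8, B 30.3
Sensible, products 25→82.8 °C: 782.93 kJ/min
Q = ΔH = -1547.3 kJ/min = -25.788 kW
Heat removed = 92.837 MJ/h

Q_out = 92.8 MJ/h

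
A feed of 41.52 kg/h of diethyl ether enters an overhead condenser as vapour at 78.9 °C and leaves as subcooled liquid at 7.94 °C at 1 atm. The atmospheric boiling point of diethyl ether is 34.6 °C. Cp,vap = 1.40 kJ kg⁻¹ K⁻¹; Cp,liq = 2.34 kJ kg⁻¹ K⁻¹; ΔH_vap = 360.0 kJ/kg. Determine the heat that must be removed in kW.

vapour 78.9→34.6 °C: -62.02 kJ/kg
condensation at 34.6 °C: -360 kJ/kg
liquid 34.6→7.94 °C: -62.384 kJ/kg
Δh = -62.02 + -360 + -62.384 = -484.4 kJ/kg
Q = ṁ·Δh = 41.52 kg/h × -484.4 kJ/kg = -20112 kJ/h
|Q| = 5.5868 kW

Q_c = 5.59 kW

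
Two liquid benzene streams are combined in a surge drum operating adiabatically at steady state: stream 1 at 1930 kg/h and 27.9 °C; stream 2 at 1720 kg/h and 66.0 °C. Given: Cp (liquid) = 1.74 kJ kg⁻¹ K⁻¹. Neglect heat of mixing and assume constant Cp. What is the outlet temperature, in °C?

T_out = 45.9 °C

Energy balance with Q = 0: Σ ṁᵢCp,ᵢ(T_out − Tᵢ) = 0
Σ ṁᵢCp,ᵢTᵢ = 1930×1.74×27.9 + 1720×1.74×66.0 = 291220
Σ ṁᵢCp,ᵢ = 1930×1.74 + 1720×1.74 = 6351
T_out = 291220 / 6351 = 45.854 °C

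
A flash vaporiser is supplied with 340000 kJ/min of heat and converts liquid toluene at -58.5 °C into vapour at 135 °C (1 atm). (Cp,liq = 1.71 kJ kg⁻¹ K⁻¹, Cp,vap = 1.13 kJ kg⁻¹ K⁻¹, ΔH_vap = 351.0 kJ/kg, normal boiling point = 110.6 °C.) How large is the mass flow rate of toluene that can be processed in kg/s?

Δh = 1.71×(110.6−-58.5) + 351.0 + 1.13×(135−110.6) = 667.73 kJ/kg
Q = 340000 kJ/min = 5666.7 kJ/s = 5666.7 kJ/s
ṁ = Q/Δh = 5666.7 / 667.73 = 8.4864 kg/s

ṁ = 8.49 kg/s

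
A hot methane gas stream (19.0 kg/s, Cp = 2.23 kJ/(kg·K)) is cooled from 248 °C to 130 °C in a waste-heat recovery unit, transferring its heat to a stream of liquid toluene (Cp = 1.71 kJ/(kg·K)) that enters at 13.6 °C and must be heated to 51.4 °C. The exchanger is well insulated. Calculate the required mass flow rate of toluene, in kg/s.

Heat released by hot stream: Q = 19.0 × 2.23 × (248 − 130) = 4999.7 kJ/s
Energy balance on cold side (adiabatic exchanger): Q = ṁ_c·Cp_c·(T_c,out − T_c,in)
ṁ_c = 4999.7 / [1.71 × (51.4 − 13.6)] = 77.349 kg/s

ṁ_c = 77.3 kg/s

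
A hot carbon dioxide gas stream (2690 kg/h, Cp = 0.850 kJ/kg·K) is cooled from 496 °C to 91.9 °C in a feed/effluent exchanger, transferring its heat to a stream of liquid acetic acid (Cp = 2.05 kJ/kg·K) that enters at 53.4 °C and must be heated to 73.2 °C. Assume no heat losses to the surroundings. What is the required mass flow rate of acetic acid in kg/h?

ṁ_c = 22800 kg/h

Heat released by hot stream: Q = 2690 × 0.850 × (496 − 91.9) = 923970 kJ/h
Energy balance on cold side (adiabatic exchanger): Q = ṁ_c·Cp_c·(T_c,out − T_c,in)
ṁ_c = 923970 / [2.05 × (73.2 − 53.4)] = 22764 kg/h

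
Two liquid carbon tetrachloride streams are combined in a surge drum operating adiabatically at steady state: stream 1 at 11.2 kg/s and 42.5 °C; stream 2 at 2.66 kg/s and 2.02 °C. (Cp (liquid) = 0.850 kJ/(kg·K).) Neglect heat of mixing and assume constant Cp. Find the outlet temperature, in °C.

T_out = 34.7 °C

Energy balance with Q = 0: Σ ṁᵢCp,ᵢ(T_out − Tᵢ) = 0
Σ ṁᵢCp,ᵢTᵢ = 11.2×0.850×42.5 + 2.66×0.850×2.02 = 409.17
Σ ṁᵢCp,ᵢ = 11.2×0.850 + 2.66×0.850 = 11.781
T_out = 409.17 / 11.781 = 34.731 °C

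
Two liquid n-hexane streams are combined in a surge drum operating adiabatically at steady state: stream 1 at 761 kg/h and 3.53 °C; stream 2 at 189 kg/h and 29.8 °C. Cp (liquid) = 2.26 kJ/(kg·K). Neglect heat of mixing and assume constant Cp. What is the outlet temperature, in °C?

T_out = 8.76 °C

Adiabatic, steady state ⇒ Σ ṁᵢCp,ᵢ(T_out − Tᵢ) = 0
T_out = Σ ṁᵢCp,ᵢTᵢ / Σ ṁᵢCp,ᵢ
      = 18800 / 2147 = 8.7563 °C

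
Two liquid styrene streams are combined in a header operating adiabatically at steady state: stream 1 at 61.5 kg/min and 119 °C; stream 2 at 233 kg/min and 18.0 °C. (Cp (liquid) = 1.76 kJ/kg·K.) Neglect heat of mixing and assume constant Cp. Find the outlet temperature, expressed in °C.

Adiabatic, steady state ⇒ Σ ṁᵢCp,ᵢ(T_out − Tᵢ) = 0
Σ ṁᵢCp,ᵢTᵢ = 61.5×1.76×119 + 233×1.76×18.0 = 20262
Σ ṁᵢCp,ᵢ = 61.5×1.76 + 233×1.76 = 518.32
T_out = 20262 / 518.32 = 39.092 °C

T_out = 39.1 °C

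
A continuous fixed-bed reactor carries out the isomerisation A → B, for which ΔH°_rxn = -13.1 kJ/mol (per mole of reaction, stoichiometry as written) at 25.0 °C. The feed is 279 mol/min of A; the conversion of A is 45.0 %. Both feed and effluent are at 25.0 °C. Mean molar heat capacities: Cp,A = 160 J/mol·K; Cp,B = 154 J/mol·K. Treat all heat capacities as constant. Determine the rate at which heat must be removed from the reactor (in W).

Q_out = 27400 W

Extent of reaction ξ = 0.450 × 279 = 125.55 mol/min
Reaction term: ξ·ΔH°_rxn = 125.55 × -13.1 = -1644.7 kJ/min
Q = ΔH = -1644.7 kJ/min = -27.412 kW
Heat removed = 27412 W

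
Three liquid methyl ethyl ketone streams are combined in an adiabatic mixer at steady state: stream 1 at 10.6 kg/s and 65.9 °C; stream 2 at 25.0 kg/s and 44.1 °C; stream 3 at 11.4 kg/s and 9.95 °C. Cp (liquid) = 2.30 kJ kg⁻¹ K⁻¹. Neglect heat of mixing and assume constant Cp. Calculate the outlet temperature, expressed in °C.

Energy balance with Q = 0: Σ ṁᵢCp,ᵢ(T_out − Tᵢ) = 0
T_out = Σ ṁᵢCp,ᵢTᵢ / Σ ṁᵢCp,ᵢ
      = 4403.3 / 108.1 = 40.733 °C

T_out = 40.7 °C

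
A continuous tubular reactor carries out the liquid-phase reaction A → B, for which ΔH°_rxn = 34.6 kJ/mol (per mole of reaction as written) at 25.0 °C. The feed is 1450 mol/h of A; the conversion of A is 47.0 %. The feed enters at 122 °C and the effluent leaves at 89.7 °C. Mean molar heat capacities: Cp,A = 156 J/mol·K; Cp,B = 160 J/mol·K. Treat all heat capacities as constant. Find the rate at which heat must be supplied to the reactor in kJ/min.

Q_in = 274 kJ/min

Extent of reaction ξ = 0.470 × 1450 = 681.5 mol/h
Reaction term: ξ·ΔH°_rxn = 681.5 × 34.6 = 23580 kJ/h
Sensible, feed 122→25 °C: -21941 kJ/h
Outlet flows (mol/h): A 768.5, B 681.5
Sensible, products 25→89.7 °C: 14812 kJ/h
Q = ΔH = 16450 kJ/h = 4.5694 kW
Heat supplied = 274.17 kJ/min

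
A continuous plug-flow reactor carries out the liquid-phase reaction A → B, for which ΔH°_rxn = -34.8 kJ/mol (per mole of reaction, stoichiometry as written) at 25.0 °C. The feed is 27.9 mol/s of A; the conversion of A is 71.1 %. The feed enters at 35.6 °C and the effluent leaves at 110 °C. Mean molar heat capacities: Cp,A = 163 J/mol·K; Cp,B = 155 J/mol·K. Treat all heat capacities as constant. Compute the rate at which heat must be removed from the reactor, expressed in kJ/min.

Q_out = 21900 kJ/min

Extent of reaction ξ = 0.711 × 27.9 = 19.837 mol/s
Reaction term: ξ·ΔH°_rxn = 19.837 × -34.8 = -690.32 kJ/s
Sensible, feed 35.6→25 °C: -48.206 kJ/s
Outlet flows (mol/s): A 8.0631, B 19.837
Sensible, products 25→110 °C: 373.07 kJ/s
Q = ΔH = -365.46 kJ/s = -365.46 kW
Heat removed = 21928 kJ/min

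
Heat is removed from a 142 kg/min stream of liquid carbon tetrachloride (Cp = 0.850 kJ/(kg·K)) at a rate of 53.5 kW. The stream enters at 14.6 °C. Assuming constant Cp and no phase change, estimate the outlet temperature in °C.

T_out = -12.0 °C

Q = 53.5 kW = 3210 kJ/min
ΔT = Q/(ṁ·Cp) = 3210/(142×0.850) = 26.595 K
T_out = 14.6 − 26.595 = -11.995 °C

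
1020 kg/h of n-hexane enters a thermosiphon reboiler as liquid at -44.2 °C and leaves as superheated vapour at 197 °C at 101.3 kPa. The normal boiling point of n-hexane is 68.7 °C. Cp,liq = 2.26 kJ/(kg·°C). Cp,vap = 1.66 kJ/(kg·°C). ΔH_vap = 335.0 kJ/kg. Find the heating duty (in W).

Q = 228000 W

liquid -44.2→68.7 °C: 255.15 kJ/kg
vaporisation at 68.7 °C: 335 kJ/kg
vapour 68.7→197 °C: 212.98 kJ/kg
Δh = 255.15 + 335 + 212.98 = 803.13 kJ/kg
Q = ṁ·Δh = 1020 kg/h × 803.13 kJ/kg = 819190 kJ/h
|Q| = 227.55 kW = 227550 W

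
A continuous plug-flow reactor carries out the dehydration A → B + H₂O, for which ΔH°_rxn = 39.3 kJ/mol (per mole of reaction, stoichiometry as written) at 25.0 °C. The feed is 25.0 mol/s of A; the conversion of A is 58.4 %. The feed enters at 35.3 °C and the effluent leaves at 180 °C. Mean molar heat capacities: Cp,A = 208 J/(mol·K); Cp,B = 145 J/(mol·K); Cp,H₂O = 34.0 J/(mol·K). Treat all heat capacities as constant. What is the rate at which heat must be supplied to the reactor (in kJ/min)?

Extent of reaction ξ = 0.584 × 25.0 = 14.6 mol/s
Reaction term: ξ·ΔH°_rxn = 14.6 × 39.3 = 573.78 kJ/s
Sensible, feed 35.3→25 °C: -53.56 kJ/s
Outlet flows (mol/s): A 10.4, B 14.6, H₂O 14.6
Sensible, products 25→180 °C: 740.37 kJ/s
Q = ΔH = 1260.6 kJ/s = 1260.6 kW
Heat supplied = 75636 kJ/min

Q_in = 75600 kJ/min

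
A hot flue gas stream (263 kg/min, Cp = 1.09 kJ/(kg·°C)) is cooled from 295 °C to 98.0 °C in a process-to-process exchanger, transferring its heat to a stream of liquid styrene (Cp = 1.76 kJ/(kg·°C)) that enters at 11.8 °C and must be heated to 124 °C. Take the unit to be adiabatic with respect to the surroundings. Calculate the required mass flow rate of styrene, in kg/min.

ṁ_c = 286 kg/min

Heat released by hot stream: Q = 263 × 1.09 × (295 − 98.0) = 56474 kJ/min
Energy balance on cold side (adiabatic exchanger): Q = ṁ_c·Cp_c·(T_c,out − T_c,in)
ṁ_c = 56474 / [1.76 × (124 − 11.8)] = 285.98 kg/min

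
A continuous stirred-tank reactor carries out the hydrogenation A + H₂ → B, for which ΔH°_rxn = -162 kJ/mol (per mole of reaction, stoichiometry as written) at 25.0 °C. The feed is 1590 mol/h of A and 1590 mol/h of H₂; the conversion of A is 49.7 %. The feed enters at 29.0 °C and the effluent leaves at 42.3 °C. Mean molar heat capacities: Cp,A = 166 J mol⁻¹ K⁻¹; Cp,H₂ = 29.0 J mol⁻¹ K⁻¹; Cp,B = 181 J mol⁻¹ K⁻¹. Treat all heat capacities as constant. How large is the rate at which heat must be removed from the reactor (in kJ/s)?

Q_out = 34.5 kJ/s

Extent of reaction ξ = 0.497 × 1590 = 790.23 mol/h
Reaction term: ξ·ΔH°_rxn = 790.23 × -162 = -128020 kJ/h
Sensible, feed 29.0→25 °C: -1240.2 kJ/h
Outlet flows (mol/h): A 799.77, H₂ 799.77, B 790.23
Sensible, products 25→42.3 °C: 5172.5 kJ/h
Q = ΔH = -124080 kJ/h = -34.468 kW
Heat removed = 34.468 kJ/s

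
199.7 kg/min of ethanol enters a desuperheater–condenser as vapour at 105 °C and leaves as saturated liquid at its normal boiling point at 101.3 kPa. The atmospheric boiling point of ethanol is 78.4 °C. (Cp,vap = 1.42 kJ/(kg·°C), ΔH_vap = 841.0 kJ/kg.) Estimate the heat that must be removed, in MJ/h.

vapour 105→78.4 °C: -37.772 kJ/kg
condensation at 78.4 °C: -841 kJ/kg
Δh = -37.772 + -841 = -878.77 kJ/kg
Q = ṁ·Δh = 199.7 kg/min × -878.77 kJ/kg = -175490 kJ/min
|Q| = 2924.8 kW = 10529 MJ/h

Q_c = 10500 MJ/h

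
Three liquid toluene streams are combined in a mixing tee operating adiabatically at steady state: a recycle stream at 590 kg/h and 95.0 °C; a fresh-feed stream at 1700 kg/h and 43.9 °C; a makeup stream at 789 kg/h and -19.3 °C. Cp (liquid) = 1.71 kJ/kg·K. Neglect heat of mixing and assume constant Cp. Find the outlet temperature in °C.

T_out = 37.5 °C

No heat crosses the boundary, so H_out = H_in.
T_out = Σ ṁᵢCp,ᵢTᵢ / Σ ṁᵢCp,ᵢ
      = 197420 / 5265.1 = 37.497 °C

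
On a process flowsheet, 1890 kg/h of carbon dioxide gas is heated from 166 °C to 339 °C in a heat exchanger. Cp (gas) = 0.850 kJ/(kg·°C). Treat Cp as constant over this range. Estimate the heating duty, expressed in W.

Q = ṁ·Cp·ΔT = 1890 × 0.850 × (339 − 166) = 277920 kJ/h
Converting: 277920 / 3600 s = 77.201 kW
Heating duty = 77201 W

Q = 77200 W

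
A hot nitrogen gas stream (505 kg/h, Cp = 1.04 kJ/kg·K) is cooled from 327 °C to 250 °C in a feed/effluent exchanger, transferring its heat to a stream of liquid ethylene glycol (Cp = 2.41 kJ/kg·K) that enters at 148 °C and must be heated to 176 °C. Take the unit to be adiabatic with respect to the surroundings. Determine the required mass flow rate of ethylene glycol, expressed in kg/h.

ṁ_c = 599 kg/h

Heat released by hot stream: Q = 505 × 1.04 × (327 − 250) = 40440 kJ/h
Energy balance on cold side (adiabatic exchanger): Q = ṁ_c·Cp_c·(T_c,out − T_c,in)
ṁ_c = 40440 / [2.41 × (176 − 148)] = 599.29 kg/h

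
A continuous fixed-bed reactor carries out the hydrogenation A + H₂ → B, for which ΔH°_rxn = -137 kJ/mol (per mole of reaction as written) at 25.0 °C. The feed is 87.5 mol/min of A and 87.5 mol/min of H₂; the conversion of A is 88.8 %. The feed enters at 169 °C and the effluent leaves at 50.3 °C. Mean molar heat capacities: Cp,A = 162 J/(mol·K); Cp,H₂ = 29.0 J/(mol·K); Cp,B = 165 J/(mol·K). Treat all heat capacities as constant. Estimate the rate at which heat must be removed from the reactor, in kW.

Extent of reaction ξ = 0.888 × 87.5 = 77.7 mol/min
Reaction term: ξ·ΔH°_rxn = 77.7 × -137 = -10645 kJ/min
Sensible, feed 169→25 °C: -2406.6 kJ/min
Outlet flows (mol/min): A 9.8, H₂ 9.8, B 77.7
Sensible, products 25→50.3 °C: 371.72 kJ/min
Q = ΔH = -12680 kJ/min = -211.33 kW
Heat removed = 211.33 kW

Q_out = 211 kW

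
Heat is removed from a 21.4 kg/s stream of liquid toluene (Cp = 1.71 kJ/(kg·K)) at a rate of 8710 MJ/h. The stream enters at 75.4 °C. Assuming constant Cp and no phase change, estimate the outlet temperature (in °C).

Q = 8710 MJ/h = 2419.4 kJ/s
ΔT = Q/(ṁ·Cp) = 2419.4/(21.4×1.71) = 66.116 K
T_out = 75.4 − 66.116 = 9.2841 °C

T_out = 9.28 °C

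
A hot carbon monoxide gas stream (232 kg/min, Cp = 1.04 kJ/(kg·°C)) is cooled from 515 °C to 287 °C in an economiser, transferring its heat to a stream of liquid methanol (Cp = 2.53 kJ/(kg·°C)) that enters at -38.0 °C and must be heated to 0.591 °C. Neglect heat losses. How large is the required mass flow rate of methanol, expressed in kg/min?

ṁ_c = 563 kg/min

Heat released by hot stream: Q = 232 × 1.04 × (515 − 287) = 55012 kJ/min
Energy balance on cold side (adiabatic exchanger): Q = ṁ_c·Cp_c·(T_c,out − T_c,in)
ṁ_c = 55012 / [2.53 × (0.591 − -38.0)] = 563.44 kg/min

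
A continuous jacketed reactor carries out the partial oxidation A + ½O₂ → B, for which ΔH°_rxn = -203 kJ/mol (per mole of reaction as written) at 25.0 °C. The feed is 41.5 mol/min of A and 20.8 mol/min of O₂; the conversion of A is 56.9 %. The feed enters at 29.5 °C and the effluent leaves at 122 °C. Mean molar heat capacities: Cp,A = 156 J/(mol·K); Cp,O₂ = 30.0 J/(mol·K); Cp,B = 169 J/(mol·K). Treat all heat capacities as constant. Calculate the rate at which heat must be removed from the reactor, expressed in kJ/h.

Extent of reaction ξ = 0.569 × 41.5 = 23.613 mol/min
Reaction term: ξ·ΔH°_rxn = 23.613 × -203 = -4793.5 kJ/min
Sensible, feed 29.5→25 °C: -31.941 kJ/min
Outlet flows (mol/min): A 17.887, O₂ 8.9933, B 23.613
Sensible, products 25→122 °C: 683.92 kJ/min
Q = ΔH = -4141.6 kJ/min = -69.026 kW
Heat removed = 248490 kJ/h

Q_out = 248000 kJ/h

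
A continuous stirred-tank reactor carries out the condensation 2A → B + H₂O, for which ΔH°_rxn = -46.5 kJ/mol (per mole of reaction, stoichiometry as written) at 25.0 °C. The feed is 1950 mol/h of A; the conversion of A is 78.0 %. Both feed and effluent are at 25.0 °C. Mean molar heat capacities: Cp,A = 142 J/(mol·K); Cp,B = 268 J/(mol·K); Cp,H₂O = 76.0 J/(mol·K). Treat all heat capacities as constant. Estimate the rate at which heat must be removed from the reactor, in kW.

Q_out = 9.82 kW

Extent of reaction ξ = 0.780 × 1950 / 2 = 760.5 mol/h
Reaction term: ξ·ΔH°_rxn = 760.5 × -46.5 = -35363 kJ/h
Q = ΔH = -35363 kJ/h = -9.8231 kW
Heat removed = 9.8231 kW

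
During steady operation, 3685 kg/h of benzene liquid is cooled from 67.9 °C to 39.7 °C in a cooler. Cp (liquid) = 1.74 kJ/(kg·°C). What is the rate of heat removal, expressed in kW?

Q_c = 50.2 kW

Q = ṁ·Cp·ΔT = 3685 × 1.74 × (39.7 − 67.9) = -180820 kJ/h
Converting: 180820 / 3600 s = 50.227 kW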